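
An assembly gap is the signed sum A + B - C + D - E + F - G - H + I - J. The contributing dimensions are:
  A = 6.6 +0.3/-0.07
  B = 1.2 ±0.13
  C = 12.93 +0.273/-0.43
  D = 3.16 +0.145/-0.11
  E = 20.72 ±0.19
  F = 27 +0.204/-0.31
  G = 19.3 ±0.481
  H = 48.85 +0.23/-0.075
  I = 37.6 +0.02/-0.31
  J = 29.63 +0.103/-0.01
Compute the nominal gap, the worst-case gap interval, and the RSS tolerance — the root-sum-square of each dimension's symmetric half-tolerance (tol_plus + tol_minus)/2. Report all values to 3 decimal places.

Stack each dimension's contribution:
  +A: nom +6.600 → Σnom=6.600; wc +0.300/-0.070 → slack +0.300/-0.070; half-tol=0.185, Σhalf²=0.034225
  +B: nom +1.200 → Σnom=7.800; wc +0.130/-0.130 → slack +0.430/-0.200; half-tol=0.130, Σhalf²=0.051125
  -C: nom -12.930 → Σnom=-5.130; wc +0.430/-0.273 → slack +0.860/-0.473; half-tol=0.352, Σhalf²=0.174677
  +D: nom +3.160 → Σnom=-1.970; wc +0.145/-0.110 → slack +1.005/-0.583; half-tol=0.128, Σhalf²=0.190934
  -E: nom -20.720 → Σnom=-22.690; wc +0.190/-0.190 → slack +1.195/-0.773; half-tol=0.190, Σhalf²=0.227034
  +F: nom +27.000 → Σnom=4.310; wc +0.204/-0.310 → slack +1.399/-1.083; half-tol=0.257, Σhalf²=0.293083
  -G: nom -19.300 → Σnom=-14.990; wc +0.481/-0.481 → slack +1.880/-1.564; half-tol=0.481, Σhalf²=0.524444
  -H: nom -48.850 → Σnom=-63.840; wc +0.075/-0.230 → slack +1.955/-1.794; half-tol=0.152, Σhalf²=0.547700
  +I: nom +37.600 → Σnom=-26.240; wc +0.020/-0.310 → slack +1.975/-2.104; half-tol=0.165, Σhalf²=0.574925
  -J: nom -29.630 → Σnom=-55.870; wc +0.010/-0.103 → slack +1.985/-2.207; half-tol=0.056, Σhalf²=0.578117
Nominal = -55.870. Worst-case = [-55.870 - 2.207, -55.870 + 1.985] = [-58.077, -53.885]. RSS = √0.578117 = 0.760.

nominal=-55.870 wc=[-58.077,-53.885] rss=0.760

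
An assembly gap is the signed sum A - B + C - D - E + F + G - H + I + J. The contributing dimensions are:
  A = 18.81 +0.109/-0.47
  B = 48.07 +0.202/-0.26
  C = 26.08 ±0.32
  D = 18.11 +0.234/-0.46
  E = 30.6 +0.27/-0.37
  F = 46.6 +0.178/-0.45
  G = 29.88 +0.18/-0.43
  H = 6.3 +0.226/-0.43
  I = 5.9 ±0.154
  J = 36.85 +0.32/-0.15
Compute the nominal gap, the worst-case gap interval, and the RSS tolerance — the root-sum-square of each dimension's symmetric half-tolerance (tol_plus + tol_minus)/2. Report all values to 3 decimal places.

Stack each dimension's contribution:
  +A: nom +18.810 → Σnom=18.810; wc +0.109/-0.470 → slack +0.109/-0.470; half-tol=0.289, Σhalf²=0.083810
  -B: nom -48.070 → Σnom=-29.260; wc +0.260/-0.202 → slack +0.369/-0.672; half-tol=0.231, Σhalf²=0.137171
  +C: nom +26.080 → Σnom=-3.180; wc +0.320/-0.320 → slack +0.689/-0.992; half-tol=0.320, Σhalf²=0.239571
  -D: nom -18.110 → Σnom=-21.290; wc +0.460/-0.234 → slack +1.149/-1.226; half-tol=0.347, Σhalf²=0.359980
  -E: nom -30.600 → Σnom=-51.890; wc +0.370/-0.270 → slack +1.519/-1.496; half-tol=0.320, Σhalf²=0.462380
  +F: nom +46.600 → Σnom=-5.290; wc +0.178/-0.450 → slack +1.697/-1.946; half-tol=0.314, Σhalf²=0.560976
  +G: nom +29.880 → Σnom=24.590; wc +0.180/-0.430 → slack +1.877/-2.376; half-tol=0.305, Σhalf²=0.654001
  -H: nom -6.300 → Σnom=18.290; wc +0.430/-0.226 → slack +2.307/-2.602; half-tol=0.328, Σhalf²=0.761585
  +I: nom +5.900 → Σnom=24.190; wc +0.154/-0.154 → slack +2.461/-2.756; half-tol=0.154, Σhalf²=0.785301
  +J: nom +36.850 → Σnom=61.040; wc +0.320/-0.150 → slack +2.781/-2.906; half-tol=0.235, Σhalf²=0.840526
Nominal = 61.040. Worst-case = [61.040 - 2.906, 61.040 + 2.781] = [58.134, 63.821]. RSS = √0.840526 = 0.917.

nominal=61.040 wc=[58.134,63.821] rss=0.917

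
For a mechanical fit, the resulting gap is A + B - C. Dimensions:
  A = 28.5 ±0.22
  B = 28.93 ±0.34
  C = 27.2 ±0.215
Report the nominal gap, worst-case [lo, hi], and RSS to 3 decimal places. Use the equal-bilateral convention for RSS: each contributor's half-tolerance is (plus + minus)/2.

nominal=30.230 wc=[29.455,31.005] rss=0.459

Stack each dimension's contribution:
  +A: nom +28.500 → Σnom=28.500; wc +0.220/-0.220 → slack +0.220/-0.220; half-tol=0.220, Σhalf²=0.048400
  +B: nom +28.930 → Σnom=57.430; wc +0.340/-0.340 → slack +0.560/-0.560; half-tol=0.340, Σhalf²=0.164000
  -C: nom -27.200 → Σnom=30.230; wc +0.215/-0.215 → slack +0.775/-0.775; half-tol=0.215, Σhalf²=0.210225
Nominal = 30.230. Worst-case = [30.230 - 0.775, 30.230 + 0.775] = [29.455, 31.005]. RSS = √0.210225 = 0.459.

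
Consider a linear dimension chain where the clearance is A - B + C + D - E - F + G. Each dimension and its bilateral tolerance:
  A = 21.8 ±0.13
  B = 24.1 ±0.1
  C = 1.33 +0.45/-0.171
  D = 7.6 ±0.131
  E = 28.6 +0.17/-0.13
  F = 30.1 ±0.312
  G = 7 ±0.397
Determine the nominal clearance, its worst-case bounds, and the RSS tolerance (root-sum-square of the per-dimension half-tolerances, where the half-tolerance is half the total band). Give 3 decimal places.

Stack each dimension's contribution:
  +A: nom +21.800 → Σnom=21.800; wc +0.130/-0.130 → slack +0.130/-0.130; half-tol=0.130, Σhalf²=0.016900
  -B: nom -24.100 → Σnom=-2.300; wc +0.100/-0.100 → slack +0.230/-0.230; half-tol=0.100, Σhalf²=0.026900
  +C: nom +1.330 → Σnom=-0.970; wc +0.450/-0.171 → slack +0.680/-0.401; half-tol=0.310, Σhalf²=0.123310
  +D: nom +7.600 → Σnom=6.630; wc +0.131/-0.131 → slack +0.811/-0.532; half-tol=0.131, Σhalf²=0.140471
  -E: nom -28.600 → Σnom=-21.970; wc +0.130/-0.170 → slack +0.941/-0.702; half-tol=0.150, Σhalf²=0.162971
  -F: nom -30.100 → Σnom=-52.070; wc +0.312/-0.312 → slack +1.253/-1.014; half-tol=0.312, Σhalf²=0.260315
  +G: nom +7.000 → Σnom=-45.070; wc +0.397/-0.397 → slack +1.650/-1.411; half-tol=0.397, Σhalf²=0.417924
Nominal = -45.070. Worst-case = [-45.070 - 1.411, -45.070 + 1.650] = [-46.481, -43.420]. RSS = √0.417924 = 0.646.

nominal=-45.070 wc=[-46.481,-43.420] rss=0.646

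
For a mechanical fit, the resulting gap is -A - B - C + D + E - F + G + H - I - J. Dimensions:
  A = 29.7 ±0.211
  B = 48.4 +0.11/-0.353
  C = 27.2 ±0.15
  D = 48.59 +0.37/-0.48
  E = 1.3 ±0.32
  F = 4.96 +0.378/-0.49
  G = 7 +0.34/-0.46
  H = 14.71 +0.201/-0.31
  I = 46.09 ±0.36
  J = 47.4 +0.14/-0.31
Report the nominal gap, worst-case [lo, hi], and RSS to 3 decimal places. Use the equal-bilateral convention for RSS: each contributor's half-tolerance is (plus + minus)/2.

Stack each dimension's contribution:
  -A: nom -29.700 → Σnom=-29.700; wc +0.211/-0.211 → slack +0.211/-0.211; half-tol=0.211, Σhalf²=0.044521
  -B: nom -48.400 → Σnom=-78.100; wc +0.353/-0.110 → slack +0.564/-0.321; half-tol=0.231, Σhalf²=0.098113
  -C: nom -27.200 → Σnom=-105.300; wc +0.150/-0.150 → slack +0.714/-0.471; half-tol=0.150, Σhalf²=0.120613
  +D: nom +48.590 → Σnom=-56.710; wc +0.370/-0.480 → slack +1.084/-0.951; half-tol=0.425, Σhalf²=0.301238
  +E: nom +1.300 → Σnom=-55.410; wc +0.320/-0.320 → slack +1.404/-1.271; half-tol=0.320, Σhalf²=0.403638
  -F: nom -4.960 → Σnom=-60.370; wc +0.490/-0.378 → slack +1.894/-1.649; half-tol=0.434, Σhalf²=0.591994
  +G: nom +7.000 → Σnom=-53.370; wc +0.340/-0.460 → slack +2.234/-2.109; half-tol=0.400, Σhalf²=0.751994
  +H: nom +14.710 → Σnom=-38.660; wc +0.201/-0.310 → slack +2.435/-2.419; half-tol=0.256, Σhalf²=0.817275
  -I: nom -46.090 → Σnom=-84.750; wc +0.360/-0.360 → slack +2.795/-2.779; half-tol=0.360, Σhalf²=0.946875
  -J: nom -47.400 → Σnom=-132.150; wc +0.310/-0.140 → slack +3.105/-2.919; half-tol=0.225, Σhalf²=0.997500
Nominal = -132.150. Worst-case = [-132.150 - 2.919, -132.150 + 3.105] = [-135.069, -129.045]. RSS = √0.997500 = 0.999.

nominal=-132.150 wc=[-135.069,-129.045] rss=0.999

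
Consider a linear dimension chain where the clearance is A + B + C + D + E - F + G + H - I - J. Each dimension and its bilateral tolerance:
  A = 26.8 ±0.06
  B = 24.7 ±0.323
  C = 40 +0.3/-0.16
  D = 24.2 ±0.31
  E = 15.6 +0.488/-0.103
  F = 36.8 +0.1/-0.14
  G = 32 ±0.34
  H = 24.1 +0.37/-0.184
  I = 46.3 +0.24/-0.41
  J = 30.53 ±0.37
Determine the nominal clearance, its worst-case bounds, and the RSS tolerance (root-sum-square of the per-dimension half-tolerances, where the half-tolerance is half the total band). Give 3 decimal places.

Stack each dimension's contribution:
  +A: nom +26.800 → Σnom=26.800; wc +0.060/-0.060 → slack +0.060/-0.060; half-tol=0.060, Σhalf²=0.003600
  +B: nom +24.700 → Σnom=51.500; wc +0.323/-0.323 → slack +0.383/-0.383; half-tol=0.323, Σhalf²=0.107929
  +C: nom +40.000 → Σnom=91.500; wc +0.300/-0.160 → slack +0.683/-0.543; half-tol=0.230, Σhalf²=0.160829
  +D: nom +24.200 → Σnom=115.700; wc +0.310/-0.310 → slack +0.993/-0.853; half-tol=0.310, Σhalf²=0.256929
  +E: nom +15.600 → Σnom=131.300; wc +0.488/-0.103 → slack +1.481/-0.956; half-tol=0.295, Σhalf²=0.344249
  -F: nom -36.800 → Σnom=94.500; wc +0.140/-0.100 → slack +1.621/-1.056; half-tol=0.120, Σhalf²=0.358649
  +G: nom +32.000 → Σnom=126.500; wc +0.340/-0.340 → slack +1.961/-1.396; half-tol=0.340, Σhalf²=0.474249
  +H: nom +24.100 → Σnom=150.600; wc +0.370/-0.184 → slack +2.331/-1.580; half-tol=0.277, Σhalf²=0.550978
  -I: nom -46.300 → Σnom=104.300; wc +0.410/-0.240 → slack +2.741/-1.820; half-tol=0.325, Σhalf²=0.656603
  -J: nom -30.530 → Σnom=73.770; wc +0.370/-0.370 → slack +3.111/-2.190; half-tol=0.370, Σhalf²=0.793503
Nominal = 73.770. Worst-case = [73.770 - 2.190, 73.770 + 3.111] = [71.580, 76.881]. RSS = √0.793503 = 0.891.

nominal=73.770 wc=[71.580,76.881] rss=0.891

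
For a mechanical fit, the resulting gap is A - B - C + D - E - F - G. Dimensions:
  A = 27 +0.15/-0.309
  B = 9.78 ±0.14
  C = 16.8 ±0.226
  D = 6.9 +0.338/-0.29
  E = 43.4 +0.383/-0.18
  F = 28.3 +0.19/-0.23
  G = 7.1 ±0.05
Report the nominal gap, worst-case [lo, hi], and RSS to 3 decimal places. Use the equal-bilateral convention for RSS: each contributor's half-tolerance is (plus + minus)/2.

nominal=-71.480 wc=[-73.068,-70.166] rss=0.590

Stack each dimension's contribution:
  +A: nom +27.000 → Σnom=27.000; wc +0.150/-0.309 → slack +0.150/-0.309; half-tol=0.229, Σhalf²=0.052670
  -B: nom -9.780 → Σnom=17.220; wc +0.140/-0.140 → slack +0.290/-0.449; half-tol=0.140, Σhalf²=0.072270
  -C: nom -16.800 → Σnom=0.420; wc +0.226/-0.226 → slack +0.516/-0.675; half-tol=0.226, Σhalf²=0.123346
  +D: nom +6.900 → Σnom=7.320; wc +0.338/-0.290 → slack +0.854/-0.965; half-tol=0.314, Σhalf²=0.221942
  -E: nom -43.400 → Σnom=-36.080; wc +0.180/-0.383 → slack +1.034/-1.348; half-tol=0.281, Σhalf²=0.301184
  -F: nom -28.300 → Σnom=-64.380; wc +0.230/-0.190 → slack +1.264/-1.538; half-tol=0.210, Σhalf²=0.345284
  -G: nom -7.100 → Σnom=-71.480; wc +0.050/-0.050 → slack +1.314/-1.588; half-tol=0.050, Σhalf²=0.347784
Nominal = -71.480. Worst-case = [-71.480 - 1.588, -71.480 + 1.314] = [-73.068, -70.166]. RSS = √0.347784 = 0.590.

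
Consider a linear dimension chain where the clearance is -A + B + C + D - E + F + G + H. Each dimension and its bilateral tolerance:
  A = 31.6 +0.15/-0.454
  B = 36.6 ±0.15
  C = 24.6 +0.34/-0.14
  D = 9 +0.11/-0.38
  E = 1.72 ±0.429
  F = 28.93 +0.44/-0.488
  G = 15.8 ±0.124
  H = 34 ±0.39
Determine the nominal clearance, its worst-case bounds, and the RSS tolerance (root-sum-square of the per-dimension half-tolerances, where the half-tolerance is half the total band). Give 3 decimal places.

Stack each dimension's contribution:
  -A: nom -31.600 → Σnom=-31.600; wc +0.454/-0.150 → slack +0.454/-0.150; half-tol=0.302, Σhalf²=0.091204
  +B: nom +36.600 → Σnom=5.000; wc +0.150/-0.150 → slack +0.604/-0.300; half-tol=0.150, Σhalf²=0.113704
  +C: nom +24.600 → Σnom=29.600; wc +0.340/-0.140 → slack +0.944/-0.440; half-tol=0.240, Σhalf²=0.171304
  +D: nom +9.000 → Σnom=38.600; wc +0.110/-0.380 → slack +1.054/-0.820; half-tol=0.245, Σhalf²=0.231329
  -E: nom -1.720 → Σnom=36.880; wc +0.429/-0.429 → slack +1.483/-1.249; half-tol=0.429, Σhalf²=0.415370
  +F: nom +28.930 → Σnom=65.810; wc +0.440/-0.488 → slack +1.923/-1.737; half-tol=0.464, Σhalf²=0.630666
  +G: nom +15.800 → Σnom=81.610; wc +0.124/-0.124 → slack +2.047/-1.861; half-tol=0.124, Σhalf²=0.646042
  +H: nom +34.000 → Σnom=115.610; wc +0.390/-0.390 → slack +2.437/-2.251; half-tol=0.390, Σhalf²=0.798142
Nominal = 115.610. Worst-case = [115.610 - 2.251, 115.610 + 2.437] = [113.359, 118.047]. RSS = √0.798142 = 0.893.

nominal=115.610 wc=[113.359,118.047] rss=0.893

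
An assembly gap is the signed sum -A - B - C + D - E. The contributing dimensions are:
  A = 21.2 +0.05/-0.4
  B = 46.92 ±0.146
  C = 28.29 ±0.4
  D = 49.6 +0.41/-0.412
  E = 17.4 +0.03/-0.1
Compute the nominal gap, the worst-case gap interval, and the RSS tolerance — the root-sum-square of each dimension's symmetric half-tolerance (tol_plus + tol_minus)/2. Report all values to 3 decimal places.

Stack each dimension's contribution:
  -A: nom -21.200 → Σnom=-21.200; wc +0.400/-0.050 → slack +0.400/-0.050; half-tol=0.225, Σhalf²=0.050625
  -B: nom -46.920 → Σnom=-68.120; wc +0.146/-0.146 → slack +0.546/-0.196; half-tol=0.146, Σhalf²=0.071941
  -C: nom -28.290 → Σnom=-96.410; wc +0.400/-0.400 → slack +0.946/-0.596; half-tol=0.400, Σhalf²=0.231941
  +D: nom +49.600 → Σnom=-46.810; wc +0.410/-0.412 → slack +1.356/-1.008; half-tol=0.411, Σhalf²=0.400862
  -E: nom -17.400 → Σnom=-64.210; wc +0.100/-0.030 → slack +1.456/-1.038; half-tol=0.065, Σhalf²=0.405087
Nominal = -64.210. Worst-case = [-64.210 - 1.038, -64.210 + 1.456] = [-65.248, -62.754]. RSS = √0.405087 = 0.636.

nominal=-64.210 wc=[-65.248,-62.754] rss=0.636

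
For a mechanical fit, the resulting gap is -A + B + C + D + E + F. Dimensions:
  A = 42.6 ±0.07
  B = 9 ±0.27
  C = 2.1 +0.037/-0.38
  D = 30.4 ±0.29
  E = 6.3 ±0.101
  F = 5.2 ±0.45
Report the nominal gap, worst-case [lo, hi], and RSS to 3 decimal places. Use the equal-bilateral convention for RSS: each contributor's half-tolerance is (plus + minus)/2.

Stack each dimension's contribution:
  -A: nom -42.600 → Σnom=-42.600; wc +0.070/-0.070 → slack +0.070/-0.070; half-tol=0.070, Σhalf²=0.004900
  +B: nom +9.000 → Σnom=-33.600; wc +0.270/-0.270 → slack +0.340/-0.340; half-tol=0.270, Σhalf²=0.077800
  +C: nom +2.100 → Σnom=-31.500; wc +0.037/-0.380 → slack +0.377/-0.720; half-tol=0.208, Σhalf²=0.121272
  +D: nom +30.400 → Σnom=-1.100; wc +0.290/-0.290 → slack +0.667/-1.010; half-tol=0.290, Σhalf²=0.205372
  +E: nom +6.300 → Σnom=5.200; wc +0.101/-0.101 → slack +0.768/-1.111; half-tol=0.101, Σhalf²=0.215573
  +F: nom +5.200 → Σnom=10.400; wc +0.450/-0.450 → slack +1.218/-1.561; half-tol=0.450, Σhalf²=0.418073
Nominal = 10.400. Worst-case = [10.400 - 1.561, 10.400 + 1.218] = [8.839, 11.618]. RSS = √0.418073 = 0.647.

nominal=10.400 wc=[8.839,11.618] rss=0.647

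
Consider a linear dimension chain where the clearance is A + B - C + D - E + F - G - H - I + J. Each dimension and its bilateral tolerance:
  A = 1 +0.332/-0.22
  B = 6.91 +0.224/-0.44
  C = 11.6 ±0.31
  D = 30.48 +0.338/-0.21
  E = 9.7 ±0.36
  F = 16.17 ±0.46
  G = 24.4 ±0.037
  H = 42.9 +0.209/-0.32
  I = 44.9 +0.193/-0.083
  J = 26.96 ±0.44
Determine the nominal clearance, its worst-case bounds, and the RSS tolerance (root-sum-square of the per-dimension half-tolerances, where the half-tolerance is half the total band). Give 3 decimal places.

nominal=-51.980 wc=[-54.859,-49.076] rss=0.991

Stack each dimension's contribution:
  +A: nom +1.000 → Σnom=1.000; wc +0.332/-0.220 → slack +0.332/-0.220; half-tol=0.276, Σhalf²=0.076176
  +B: nom +6.910 → Σnom=7.910; wc +0.224/-0.440 → slack +0.556/-0.660; half-tol=0.332, Σhalf²=0.186400
  -C: nom -11.600 → Σnom=-3.690; wc +0.310/-0.310 → slack +0.866/-0.970; half-tol=0.310, Σhalf²=0.282500
  +D: nom +30.480 → Σnom=26.790; wc +0.338/-0.210 → slack +1.204/-1.180; half-tol=0.274, Σhalf²=0.357576
  -E: nom -9.700 → Σnom=17.090; wc +0.360/-0.360 → slack +1.564/-1.540; half-tol=0.360, Σhalf²=0.487176
  +F: nom +16.170 → Σnom=33.260; wc +0.460/-0.460 → slack +2.024/-2.000; half-tol=0.460, Σhalf²=0.698776
  -G: nom -24.400 → Σnom=8.860; wc +0.037/-0.037 → slack +2.061/-2.037; half-tol=0.037, Σhalf²=0.700145
  -H: nom -42.900 → Σnom=-34.040; wc +0.320/-0.209 → slack +2.381/-2.246; half-tol=0.265, Σhalf²=0.770105
  -I: nom -44.900 → Σnom=-78.940; wc +0.083/-0.193 → slack +2.464/-2.439; half-tol=0.138, Σhalf²=0.789149
  +J: nom +26.960 → Σnom=-51.980; wc +0.440/-0.440 → slack +2.904/-2.879; half-tol=0.440, Σhalf²=0.982749
Nominal = -51.980. Worst-case = [-51.980 - 2.879, -51.980 + 2.904] = [-54.859, -49.076]. RSS = √0.982749 = 0.991.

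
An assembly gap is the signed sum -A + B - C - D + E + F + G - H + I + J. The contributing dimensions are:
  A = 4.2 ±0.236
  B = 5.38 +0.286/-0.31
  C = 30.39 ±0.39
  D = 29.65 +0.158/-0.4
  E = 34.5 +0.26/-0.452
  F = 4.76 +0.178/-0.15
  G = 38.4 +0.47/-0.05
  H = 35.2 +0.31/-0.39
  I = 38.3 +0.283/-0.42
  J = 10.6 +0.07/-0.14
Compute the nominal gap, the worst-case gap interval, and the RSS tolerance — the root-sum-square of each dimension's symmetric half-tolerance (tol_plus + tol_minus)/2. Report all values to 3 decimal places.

nominal=32.500 wc=[29.884,35.463] rss=0.923

Stack each dimension's contribution:
  -A: nom -4.200 → Σnom=-4.200; wc +0.236/-0.236 → slack +0.236/-0.236; half-tol=0.236, Σhalf²=0.055696
  +B: nom +5.380 → Σnom=1.180; wc +0.286/-0.310 → slack +0.522/-0.546; half-tol=0.298, Σhalf²=0.144500
  -C: nom -30.390 → Σnom=-29.210; wc +0.390/-0.390 → slack +0.912/-0.936; half-tol=0.390, Σhalf²=0.296600
  -D: nom -29.650 → Σnom=-58.860; wc +0.400/-0.158 → slack +1.312/-1.094; half-tol=0.279, Σhalf²=0.374441
  +E: nom +34.500 → Σnom=-24.360; wc +0.260/-0.452 → slack +1.572/-1.546; half-tol=0.356, Σhalf²=0.501177
  +F: nom +4.760 → Σnom=-19.600; wc +0.178/-0.150 → slack +1.750/-1.696; half-tol=0.164, Σhalf²=0.528073
  +G: nom +38.400 → Σnom=18.800; wc +0.470/-0.050 → slack +2.220/-1.746; half-tol=0.260, Σhalf²=0.595673
  -H: nom -35.200 → Σnom=-16.400; wc +0.390/-0.310 → slack +2.610/-2.056; half-tol=0.350, Σhalf²=0.718173
  +I: nom +38.300 → Σnom=21.900; wc +0.283/-0.420 → slack +2.893/-2.476; half-tol=0.351, Σhalf²=0.841725
  +J: nom +10.600 → Σnom=32.500; wc +0.070/-0.140 → slack +2.963/-2.616; half-tol=0.105, Σhalf²=0.852750
Nominal = 32.500. Worst-case = [32.500 - 2.616, 32.500 + 2.963] = [29.884, 35.463]. RSS = √0.852750 = 0.923.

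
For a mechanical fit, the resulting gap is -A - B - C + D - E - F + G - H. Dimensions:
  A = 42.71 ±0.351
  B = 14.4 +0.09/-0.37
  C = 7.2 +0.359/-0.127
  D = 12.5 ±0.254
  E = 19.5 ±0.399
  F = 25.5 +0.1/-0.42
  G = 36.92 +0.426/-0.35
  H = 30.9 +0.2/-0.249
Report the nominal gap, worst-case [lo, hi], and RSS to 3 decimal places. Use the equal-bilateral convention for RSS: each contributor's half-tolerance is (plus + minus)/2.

Stack each dimension's contribution:
  -A: nom -42.710 → Σnom=-42.710; wc +0.351/-0.351 → slack +0.351/-0.351; half-tol=0.351, Σhalf²=0.123201
  -B: nom -14.400 → Σnom=-57.110; wc +0.370/-0.090 → slack +0.721/-0.441; half-tol=0.230, Σhalf²=0.176101
  -C: nom -7.200 → Σnom=-64.310; wc +0.127/-0.359 → slack +0.848/-0.800; half-tol=0.243, Σhalf²=0.235150
  +D: nom +12.500 → Σnom=-51.810; wc +0.254/-0.254 → slack +1.102/-1.054; half-tol=0.254, Σhalf²=0.299666
  -E: nom -19.500 → Σnom=-71.310; wc +0.399/-0.399 → slack +1.501/-1.453; half-tol=0.399, Σhalf²=0.458867
  -F: nom -25.500 → Σnom=-96.810; wc +0.420/-0.100 → slack +1.921/-1.553; half-tol=0.260, Σhalf²=0.526467
  +G: nom +36.920 → Σnom=-59.890; wc +0.426/-0.350 → slack +2.347/-1.903; half-tol=0.388, Σhalf²=0.677011
  -H: nom -30.900 → Σnom=-90.790; wc +0.249/-0.200 → slack +2.596/-2.103; half-tol=0.225, Σhalf²=0.727411
Nominal = -90.790. Worst-case = [-90.790 - 2.103, -90.790 + 2.596] = [-92.893, -88.194]. RSS = √0.727411 = 0.853.

nominal=-90.790 wc=[-92.893,-88.194] rss=0.853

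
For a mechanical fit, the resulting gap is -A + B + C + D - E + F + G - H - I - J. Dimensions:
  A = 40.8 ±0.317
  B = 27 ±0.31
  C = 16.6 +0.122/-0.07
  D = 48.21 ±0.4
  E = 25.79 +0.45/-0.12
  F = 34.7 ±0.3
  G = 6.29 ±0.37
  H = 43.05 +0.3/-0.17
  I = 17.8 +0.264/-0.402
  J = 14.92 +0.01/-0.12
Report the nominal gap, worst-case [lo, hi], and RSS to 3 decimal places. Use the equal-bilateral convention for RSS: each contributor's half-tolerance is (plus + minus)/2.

nominal=-9.560 wc=[-12.351,-6.929] rss=0.919

Stack each dimension's contribution:
  -A: nom -40.800 → Σnom=-40.800; wc +0.317/-0.317 → slack +0.317/-0.317; half-tol=0.317, Σhalf²=0.100489
  +B: nom +27.000 → Σnom=-13.800; wc +0.310/-0.310 → slack +0.627/-0.627; half-tol=0.310, Σhalf²=0.196589
  +C: nom +16.600 → Σnom=2.800; wc +0.122/-0.070 → slack +0.749/-0.697; half-tol=0.096, Σhalf²=0.205805
  +D: nom +48.210 → Σnom=51.010; wc +0.400/-0.400 → slack +1.149/-1.097; half-tol=0.400, Σhalf²=0.365805
  -E: nom -25.790 → Σnom=25.220; wc +0.120/-0.450 → slack +1.269/-1.547; half-tol=0.285, Σhalf²=0.447030
  +F: nom +34.700 → Σnom=59.920; wc +0.300/-0.300 → slack +1.569/-1.847; half-tol=0.300, Σhalf²=0.537030
  +G: nom +6.290 → Σnom=66.210; wc +0.370/-0.370 → slack +1.939/-2.217; half-tol=0.370, Σhalf²=0.673930
  -H: nom -43.050 → Σnom=23.160; wc +0.170/-0.300 → slack +2.109/-2.517; half-tol=0.235, Σhalf²=0.729155
  -I: nom -17.800 → Σnom=5.360; wc +0.402/-0.264 → slack +2.511/-2.781; half-tol=0.333, Σhalf²=0.840044
  -J: nom -14.920 → Σnom=-9.560; wc +0.120/-0.010 → slack +2.631/-2.791; half-tol=0.065, Σhalf²=0.844269
Nominal = -9.560. Worst-case = [-9.560 - 2.791, -9.560 + 2.631] = [-12.351, -6.929]. RSS = √0.844269 = 0.919.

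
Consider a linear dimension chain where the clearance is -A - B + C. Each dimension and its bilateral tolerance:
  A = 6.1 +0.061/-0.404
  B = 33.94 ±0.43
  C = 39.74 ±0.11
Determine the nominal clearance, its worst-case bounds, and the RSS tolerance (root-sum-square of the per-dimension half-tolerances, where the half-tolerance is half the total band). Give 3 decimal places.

Stack each dimension's contribution:
  -A: nom -6.100 → Σnom=-6.100; wc +0.404/-0.061 → slack +0.404/-0.061; half-tol=0.233, Σhalf²=0.054056
  -B: nom -33.940 → Σnom=-40.040; wc +0.430/-0.430 → slack +0.834/-0.491; half-tol=0.430, Σhalf²=0.238956
  +C: nom +39.740 → Σnom=-0.300; wc +0.110/-0.110 → slack +0.944/-0.601; half-tol=0.110, Σhalf²=0.251056
Nominal = -0.300. Worst-case = [-0.300 - 0.601, -0.300 + 0.944] = [-0.901, 0.644]. RSS = √0.251056 = 0.501.

nominal=-0.300 wc=[-0.901,0.644] rss=0.501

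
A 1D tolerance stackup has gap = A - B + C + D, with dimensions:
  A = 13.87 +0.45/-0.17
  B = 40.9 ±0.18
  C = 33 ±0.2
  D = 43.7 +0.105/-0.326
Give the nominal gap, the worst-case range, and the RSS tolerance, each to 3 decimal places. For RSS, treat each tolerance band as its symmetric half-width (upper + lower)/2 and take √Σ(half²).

nominal=49.670 wc=[48.794,50.605] rss=0.464

Stack each dimension's contribution:
  +A: nom +13.870 → Σnom=13.870; wc +0.450/-0.170 → slack +0.450/-0.170; half-tol=0.310, Σhalf²=0.096100
  -B: nom -40.900 → Σnom=-27.030; wc +0.180/-0.180 → slack +0.630/-0.350; half-tol=0.180, Σhalf²=0.128500
  +C: nom +33.000 → Σnom=5.970; wc +0.200/-0.200 → slack +0.830/-0.550; half-tol=0.200, Σhalf²=0.168500
  +D: nom +43.700 → Σnom=49.670; wc +0.105/-0.326 → slack +0.935/-0.876; half-tol=0.215, Σhalf²=0.214940
Nominal = 49.670. Worst-case = [49.670 - 0.876, 49.670 + 0.935] = [48.794, 50.605]. RSS = √0.214940 = 0.464.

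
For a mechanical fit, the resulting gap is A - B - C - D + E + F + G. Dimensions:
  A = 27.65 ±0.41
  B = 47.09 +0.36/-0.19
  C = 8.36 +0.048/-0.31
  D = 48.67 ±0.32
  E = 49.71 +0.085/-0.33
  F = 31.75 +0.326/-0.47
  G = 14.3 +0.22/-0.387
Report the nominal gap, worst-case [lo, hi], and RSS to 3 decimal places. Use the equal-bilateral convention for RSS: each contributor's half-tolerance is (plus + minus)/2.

Stack each dimension's contribution:
  +A: nom +27.650 → Σnom=27.650; wc +0.410/-0.410 → slack +0.410/-0.410; half-tol=0.410, Σhalf²=0.168100
  -B: nom -47.090 → Σnom=-19.440; wc +0.190/-0.360 → slack +0.600/-0.770; half-tol=0.275, Σhalf²=0.243725
  -C: nom -8.360 → Σnom=-27.800; wc +0.310/-0.048 → slack +0.910/-0.818; half-tol=0.179, Σhalf²=0.275766
  -D: nom -48.670 → Σnom=-76.470; wc +0.320/-0.320 → slack +1.230/-1.138; half-tol=0.320, Σhalf²=0.378166
  +E: nom +49.710 → Σnom=-26.760; wc +0.085/-0.330 → slack +1.315/-1.468; half-tol=0.208, Σhalf²=0.421222
  +F: nom +31.750 → Σnom=4.990; wc +0.326/-0.470 → slack +1.641/-1.938; half-tol=0.398, Σhalf²=0.579626
  +G: nom +14.300 → Σnom=19.290; wc +0.220/-0.387 → slack +1.861/-2.325; half-tol=0.303, Σhalf²=0.671739
Nominal = 19.290. Worst-case = [19.290 - 2.325, 19.290 + 1.861] = [16.965, 21.151]. RSS = √0.671739 = 0.820.

nominal=19.290 wc=[16.965,21.151] rss=0.820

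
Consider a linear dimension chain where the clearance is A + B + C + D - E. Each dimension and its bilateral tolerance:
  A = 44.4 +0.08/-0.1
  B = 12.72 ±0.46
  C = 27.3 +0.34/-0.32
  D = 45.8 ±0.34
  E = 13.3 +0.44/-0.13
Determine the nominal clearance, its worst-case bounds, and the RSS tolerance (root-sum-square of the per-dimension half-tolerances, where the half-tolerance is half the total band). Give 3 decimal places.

Stack each dimension's contribution:
  +A: nom +44.400 → Σnom=44.400; wc +0.080/-0.100 → slack +0.080/-0.100; half-tol=0.090, Σhalf²=0.008100
  +B: nom +12.720 → Σnom=57.120; wc +0.460/-0.460 → slack +0.540/-0.560; half-tol=0.460, Σhalf²=0.219700
  +C: nom +27.300 → Σnom=84.420; wc +0.340/-0.320 → slack +0.880/-0.880; half-tol=0.330, Σhalf²=0.328600
  +D: nom +45.800 → Σnom=130.220; wc +0.340/-0.340 → slack +1.220/-1.220; half-tol=0.340, Σhalf²=0.444200
  -E: nom -13.300 → Σnom=116.920; wc +0.130/-0.440 → slack +1.350/-1.660; half-tol=0.285, Σhalf²=0.525425
Nominal = 116.920. Worst-case = [116.920 - 1.660, 116.920 + 1.350] = [115.260, 118.270]. RSS = √0.525425 = 0.725.

nominal=116.920 wc=[115.260,118.270] rss=0.725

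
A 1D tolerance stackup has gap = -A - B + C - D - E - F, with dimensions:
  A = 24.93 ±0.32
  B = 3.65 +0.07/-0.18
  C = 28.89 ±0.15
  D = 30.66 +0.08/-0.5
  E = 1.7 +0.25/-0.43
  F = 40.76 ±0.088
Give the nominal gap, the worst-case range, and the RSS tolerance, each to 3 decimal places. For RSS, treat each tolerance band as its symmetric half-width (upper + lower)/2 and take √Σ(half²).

Stack each dimension's contribution:
  -A: nom -24.930 → Σnom=-24.930; wc +0.320/-0.320 → slack +0.320/-0.320; half-tol=0.320, Σhalf²=0.102400
  -B: nom -3.650 → Σnom=-28.580; wc +0.180/-0.070 → slack +0.500/-0.390; half-tol=0.125, Σhalf²=0.118025
  +C: nom +28.890 → Σnom=0.310; wc +0.150/-0.150 → slack +0.650/-0.540; half-tol=0.150, Σhalf²=0.140525
  -D: nom -30.660 → Σnom=-30.350; wc +0.500/-0.080 → slack +1.150/-0.620; half-tol=0.290, Σhalf²=0.224625
  -E: nom -1.700 → Σnom=-32.050; wc +0.430/-0.250 → slack +1.580/-0.870; half-tol=0.340, Σhalf²=0.340225
  -F: nom -40.760 → Σnom=-72.810; wc +0.088/-0.088 → slack +1.668/-0.958; half-tol=0.088, Σhalf²=0.347969
Nominal = -72.810. Worst-case = [-72.810 - 0.958, -72.810 + 1.668] = [-73.768, -71.142]. RSS = √0.347969 = 0.590.

nominal=-72.810 wc=[-73.768,-71.142] rss=0.590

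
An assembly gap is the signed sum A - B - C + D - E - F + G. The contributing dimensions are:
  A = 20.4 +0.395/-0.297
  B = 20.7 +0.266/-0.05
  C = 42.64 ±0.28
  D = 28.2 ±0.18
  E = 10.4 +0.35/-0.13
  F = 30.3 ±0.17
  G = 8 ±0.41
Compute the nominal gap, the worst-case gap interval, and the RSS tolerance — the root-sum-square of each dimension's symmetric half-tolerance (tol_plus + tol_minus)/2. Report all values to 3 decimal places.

nominal=-47.440 wc=[-49.393,-45.825] rss=0.714

Stack each dimension's contribution:
  +A: nom +20.400 → Σnom=20.400; wc +0.395/-0.297 → slack +0.395/-0.297; half-tol=0.346, Σhalf²=0.119716
  -B: nom -20.700 → Σnom=-0.300; wc +0.050/-0.266 → slack +0.445/-0.563; half-tol=0.158, Σhalf²=0.144680
  -C: nom -42.640 → Σnom=-42.940; wc +0.280/-0.280 → slack +0.725/-0.843; half-tol=0.280, Σhalf²=0.223080
  +D: nom +28.200 → Σnom=-14.740; wc +0.180/-0.180 → slack +0.905/-1.023; half-tol=0.180, Σhalf²=0.255480
  -E: nom -10.400 → Σnom=-25.140; wc +0.130/-0.350 → slack +1.035/-1.373; half-tol=0.240, Σhalf²=0.313080
  -F: nom -30.300 → Σnom=-55.440; wc +0.170/-0.170 → slack +1.205/-1.543; half-tol=0.170, Σhalf²=0.341980
  +G: nom +8.000 → Σnom=-47.440; wc +0.410/-0.410 → slack +1.615/-1.953; half-tol=0.410, Σhalf²=0.510080
Nominal = -47.440. Worst-case = [-47.440 - 1.953, -47.440 + 1.615] = [-49.393, -45.825]. RSS = √0.510080 = 0.714.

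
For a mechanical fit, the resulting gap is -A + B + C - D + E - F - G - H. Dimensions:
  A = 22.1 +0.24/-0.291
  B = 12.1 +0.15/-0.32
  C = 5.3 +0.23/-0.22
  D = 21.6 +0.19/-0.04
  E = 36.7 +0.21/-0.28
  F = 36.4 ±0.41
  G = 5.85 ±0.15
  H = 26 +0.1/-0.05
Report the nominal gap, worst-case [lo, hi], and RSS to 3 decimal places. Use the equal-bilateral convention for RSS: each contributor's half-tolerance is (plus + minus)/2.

Stack each dimension's contribution:
  -A: nom -22.100 → Σnom=-22.100; wc +0.291/-0.240 → slack +0.291/-0.240; half-tol=0.265, Σhalf²=0.070490
  +B: nom +12.100 → Σnom=-10.000; wc +0.150/-0.320 → slack +0.441/-0.560; half-tol=0.235, Σhalf²=0.125715
  +C: nom +5.300 → Σnom=-4.700; wc +0.230/-0.220 → slack +0.671/-0.780; half-tol=0.225, Σhalf²=0.176340
  -D: nom -21.600 → Σnom=-26.300; wc +0.040/-0.190 → slack +0.711/-0.970; half-tol=0.115, Σhalf²=0.189565
  +E: nom +36.700 → Σnom=10.400; wc +0.210/-0.280 → slack +0.921/-1.250; half-tol=0.245, Σhalf²=0.249590
  -F: nom -36.400 → Σnom=-26.000; wc +0.410/-0.410 → slack +1.331/-1.660; half-tol=0.410, Σhalf²=0.417690
  -G: nom -5.850 → Σnom=-31.850; wc +0.150/-0.150 → slack +1.481/-1.810; half-tol=0.150, Σhalf²=0.440190
  -H: nom -26.000 → Σnom=-57.850; wc +0.050/-0.100 → slack +1.531/-1.910; half-tol=0.075, Σhalf²=0.445815
Nominal = -57.850. Worst-case = [-57.850 - 1.910, -57.850 + 1.531] = [-59.760, -56.319]. RSS = √0.445815 = 0.668.

nominal=-57.850 wc=[-59.760,-56.319] rss=0.668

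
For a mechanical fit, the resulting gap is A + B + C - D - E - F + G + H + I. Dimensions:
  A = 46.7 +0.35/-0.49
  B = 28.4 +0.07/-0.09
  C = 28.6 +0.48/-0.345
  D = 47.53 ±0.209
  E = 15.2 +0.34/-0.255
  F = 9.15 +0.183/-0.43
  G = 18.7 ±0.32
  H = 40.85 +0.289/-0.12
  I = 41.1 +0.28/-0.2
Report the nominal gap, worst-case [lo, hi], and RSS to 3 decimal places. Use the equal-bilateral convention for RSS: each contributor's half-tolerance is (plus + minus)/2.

nominal=132.470 wc=[130.173,135.153] rss=0.884

Stack each dimension's contribution:
  +A: nom +46.700 → Σnom=46.700; wc +0.350/-0.490 → slack +0.350/-0.490; half-tol=0.420, Σhalf²=0.176400
  +B: nom +28.400 → Σnom=75.100; wc +0.070/-0.090 → slack +0.420/-0.580; half-tol=0.080, Σhalf²=0.182800
  +C: nom +28.600 → Σnom=103.700; wc +0.480/-0.345 → slack +0.900/-0.925; half-tol=0.412, Σhalf²=0.352956
  -D: nom -47.530 → Σnom=56.170; wc +0.209/-0.209 → slack +1.109/-1.134; half-tol=0.209, Σhalf²=0.396637
  -E: nom -15.200 → Σnom=40.970; wc +0.255/-0.340 → slack +1.364/-1.474; half-tol=0.297, Σhalf²=0.485143
  -F: nom -9.150 → Σnom=31.820; wc +0.430/-0.183 → slack +1.794/-1.657; half-tol=0.306, Σhalf²=0.579086
  +G: nom +18.700 → Σnom=50.520; wc +0.320/-0.320 → slack +2.114/-1.977; half-tol=0.320, Σhalf²=0.681486
  +H: nom +40.850 → Σnom=91.370; wc +0.289/-0.120 → slack +2.403/-2.097; half-tol=0.204, Σhalf²=0.723306
  +I: nom +41.100 → Σnom=132.470; wc +0.280/-0.200 → slack +2.683/-2.297; half-tol=0.240, Σhalf²=0.780906
Nominal = 132.470. Worst-case = [132.470 - 2.297, 132.470 + 2.683] = [130.173, 135.153]. RSS = √0.780906 = 0.884.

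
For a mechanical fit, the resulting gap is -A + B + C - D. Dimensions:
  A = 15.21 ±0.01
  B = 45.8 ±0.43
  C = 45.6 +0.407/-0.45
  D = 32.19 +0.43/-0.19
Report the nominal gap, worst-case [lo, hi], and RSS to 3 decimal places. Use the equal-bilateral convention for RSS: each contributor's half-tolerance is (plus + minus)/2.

nominal=44.000 wc=[42.680,45.037] rss=0.682

Stack each dimension's contribution:
  -A: nom -15.210 → Σnom=-15.210; wc +0.010/-0.010 → slack +0.010/-0.010; half-tol=0.010, Σhalf²=0.000100
  +B: nom +45.800 → Σnom=30.590; wc +0.430/-0.430 → slack +0.440/-0.440; half-tol=0.430, Σhalf²=0.185000
  +C: nom +45.600 → Σnom=76.190; wc +0.407/-0.450 → slack +0.847/-0.890; half-tol=0.428, Σhalf²=0.368612
  -D: nom -32.190 → Σnom=44.000; wc +0.190/-0.430 → slack +1.037/-1.320; half-tol=0.310, Σhalf²=0.464712
Nominal = 44.000. Worst-case = [44.000 - 1.320, 44.000 + 1.037] = [42.680, 45.037]. RSS = √0.464712 = 0.682.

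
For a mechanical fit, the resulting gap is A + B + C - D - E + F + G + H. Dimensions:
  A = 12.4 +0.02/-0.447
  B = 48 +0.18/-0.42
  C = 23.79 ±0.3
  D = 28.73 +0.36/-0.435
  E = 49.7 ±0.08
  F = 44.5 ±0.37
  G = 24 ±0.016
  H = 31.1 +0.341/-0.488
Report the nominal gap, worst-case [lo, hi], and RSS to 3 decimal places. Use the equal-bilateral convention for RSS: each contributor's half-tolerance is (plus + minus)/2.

Stack each dimension's contribution:
  +A: nom +12.400 → Σnom=12.400; wc +0.020/-0.447 → slack +0.020/-0.447; half-tol=0.234, Σhalf²=0.054522
  +B: nom +48.000 → Σnom=60.400; wc +0.180/-0.420 → slack +0.200/-0.867; half-tol=0.300, Σhalf²=0.144522
  +C: nom +23.790 → Σnom=84.190; wc +0.300/-0.300 → slack +0.500/-1.167; half-tol=0.300, Σhalf²=0.234522
  -D: nom -28.730 → Σnom=55.460; wc +0.435/-0.360 → slack +0.935/-1.527; half-tol=0.397, Σhalf²=0.392528
  -E: nom -49.700 → Σnom=5.760; wc +0.080/-0.080 → slack +1.015/-1.607; half-tol=0.080, Σhalf²=0.398928
  +F: nom +44.500 → Σnom=50.260; wc +0.370/-0.370 → slack +1.385/-1.977; half-tol=0.370, Σhalf²=0.535828
  +G: nom +24.000 → Σnom=74.260; wc +0.016/-0.016 → slack +1.401/-1.993; half-tol=0.016, Σhalf²=0.536084
  +H: nom +31.100 → Σnom=105.360; wc +0.341/-0.488 → slack +1.742/-2.481; half-tol=0.414, Σhalf²=0.707895
Nominal = 105.360. Worst-case = [105.360 - 2.481, 105.360 + 1.742] = [102.879, 107.102]. RSS = √0.707895 = 0.841.

nominal=105.360 wc=[102.879,107.102] rss=0.841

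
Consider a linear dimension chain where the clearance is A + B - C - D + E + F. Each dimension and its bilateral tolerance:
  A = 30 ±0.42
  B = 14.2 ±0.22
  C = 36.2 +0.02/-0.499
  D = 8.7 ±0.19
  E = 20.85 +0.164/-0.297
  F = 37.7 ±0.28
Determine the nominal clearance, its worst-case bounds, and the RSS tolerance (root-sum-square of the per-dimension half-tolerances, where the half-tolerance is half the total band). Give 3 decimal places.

nominal=57.850 wc=[56.423,59.623] rss=0.678

Stack each dimension's contribution:
  +A: nom +30.000 → Σnom=30.000; wc +0.420/-0.420 → slack +0.420/-0.420; half-tol=0.420, Σhalf²=0.176400
  +B: nom +14.200 → Σnom=44.200; wc +0.220/-0.220 → slack +0.640/-0.640; half-tol=0.220, Σhalf²=0.224800
  -C: nom -36.200 → Σnom=8.000; wc +0.499/-0.020 → slack +1.139/-0.660; half-tol=0.260, Σhalf²=0.292140
  -D: nom -8.700 → Σnom=-0.700; wc +0.190/-0.190 → slack +1.329/-0.850; half-tol=0.190, Σhalf²=0.328240
  +E: nom +20.850 → Σnom=20.150; wc +0.164/-0.297 → slack +1.493/-1.147; half-tol=0.230, Σhalf²=0.381371
  +F: nom +37.700 → Σnom=57.850; wc +0.280/-0.280 → slack +1.773/-1.427; half-tol=0.280, Σhalf²=0.459771
Nominal = 57.850. Worst-case = [57.850 - 1.427, 57.850 + 1.773] = [56.423, 59.623]. RSS = √0.459771 = 0.678.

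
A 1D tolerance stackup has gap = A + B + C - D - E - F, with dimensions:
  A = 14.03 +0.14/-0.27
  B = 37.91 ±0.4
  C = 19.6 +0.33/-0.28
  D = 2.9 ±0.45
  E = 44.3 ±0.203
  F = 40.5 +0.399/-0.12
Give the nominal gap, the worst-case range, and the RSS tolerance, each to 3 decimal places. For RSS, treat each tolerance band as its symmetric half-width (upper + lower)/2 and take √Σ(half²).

Stack each dimension's contribution:
  +A: nom +14.030 → Σnom=14.030; wc +0.140/-0.270 → slack +0.140/-0.270; half-tol=0.205, Σhalf²=0.042025
  +B: nom +37.910 → Σnom=51.940; wc +0.400/-0.400 → slack +0.540/-0.670; half-tol=0.400, Σhalf²=0.202025
  +C: nom +19.600 → Σnom=71.540; wc +0.330/-0.280 → slack +0.870/-0.950; half-tol=0.305, Σhalf²=0.295050
  -D: nom -2.900 → Σnom=68.640; wc +0.450/-0.450 → slack +1.320/-1.400; half-tol=0.450, Σhalf²=0.497550
  -E: nom -44.300 → Σnom=24.340; wc +0.203/-0.203 → slack +1.523/-1.603; half-tol=0.203, Σhalf²=0.538759
  -F: nom -40.500 → Σnom=-16.160; wc +0.120/-0.399 → slack +1.643/-2.002; half-tol=0.260, Σhalf²=0.606099
Nominal = -16.160. Worst-case = [-16.160 - 2.002, -16.160 + 1.643] = [-18.162, -14.517]. RSS = √0.606099 = 0.779.

nominal=-16.160 wc=[-18.162,-14.517] rss=0.779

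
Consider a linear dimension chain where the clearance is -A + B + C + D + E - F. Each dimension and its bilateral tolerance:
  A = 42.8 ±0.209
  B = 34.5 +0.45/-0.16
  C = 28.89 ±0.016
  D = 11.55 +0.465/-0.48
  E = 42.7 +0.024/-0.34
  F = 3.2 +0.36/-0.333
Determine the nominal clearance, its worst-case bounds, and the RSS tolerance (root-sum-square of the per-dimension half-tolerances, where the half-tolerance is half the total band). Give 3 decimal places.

nominal=71.640 wc=[70.075,73.137] rss=0.717

Stack each dimension's contribution:
  -A: nom -42.800 → Σnom=-42.800; wc +0.209/-0.209 → slack +0.209/-0.209; half-tol=0.209, Σhalf²=0.043681
  +B: nom +34.500 → Σnom=-8.300; wc +0.450/-0.160 → slack +0.659/-0.369; half-tol=0.305, Σhalf²=0.136706
  +C: nom +28.890 → Σnom=20.590; wc +0.016/-0.016 → slack +0.675/-0.385; half-tol=0.016, Σhalf²=0.136962
  +D: nom +11.550 → Σnom=32.140; wc +0.465/-0.480 → slack +1.140/-0.865; half-tol=0.473, Σhalf²=0.360218
  +E: nom +42.700 → Σnom=74.840; wc +0.024/-0.340 → slack +1.164/-1.205; half-tol=0.182, Σhalf²=0.393342
  -F: nom -3.200 → Σnom=71.640; wc +0.333/-0.360 → slack +1.497/-1.565; half-tol=0.347, Σhalf²=0.513405
Nominal = 71.640. Worst-case = [71.640 - 1.565, 71.640 + 1.497] = [70.075, 73.137]. RSS = √0.513405 = 0.717.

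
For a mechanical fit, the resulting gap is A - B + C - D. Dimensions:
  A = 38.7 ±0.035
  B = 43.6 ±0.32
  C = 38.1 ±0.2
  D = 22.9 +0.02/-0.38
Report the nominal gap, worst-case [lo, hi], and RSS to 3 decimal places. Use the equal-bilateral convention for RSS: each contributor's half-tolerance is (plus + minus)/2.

Stack each dimension's contribution:
  +A: nom +38.700 → Σnom=38.700; wc +0.035/-0.035 → slack +0.035/-0.035; half-tol=0.035, Σhalf²=0.001225
  -B: nom -43.600 → Σnom=-4.900; wc +0.320/-0.320 → slack +0.355/-0.355; half-tol=0.320, Σhalf²=0.103625
  +C: nom +38.100 → Σnom=33.200; wc +0.200/-0.200 → slack +0.555/-0.555; half-tol=0.200, Σhalf²=0.143625
  -D: nom -22.900 → Σnom=10.300; wc +0.380/-0.020 → slack +0.935/-0.575; half-tol=0.200, Σhalf²=0.183625
Nominal = 10.300. Worst-case = [10.300 - 0.575, 10.300 + 0.935] = [9.725, 11.235]. RSS = √0.183625 = 0.429.

nominal=10.300 wc=[9.725,11.235] rss=0.429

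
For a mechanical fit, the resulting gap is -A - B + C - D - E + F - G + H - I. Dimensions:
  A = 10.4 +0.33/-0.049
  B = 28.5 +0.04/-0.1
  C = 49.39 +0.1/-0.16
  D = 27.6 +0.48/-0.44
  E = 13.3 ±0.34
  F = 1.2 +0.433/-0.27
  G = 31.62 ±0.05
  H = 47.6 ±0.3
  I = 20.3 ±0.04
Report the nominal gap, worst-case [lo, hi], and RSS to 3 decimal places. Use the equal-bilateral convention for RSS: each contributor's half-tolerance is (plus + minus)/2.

nominal=-33.530 wc=[-35.540,-31.678] rss=0.776

Stack each dimension's contribution:
  -A: nom -10.400 → Σnom=-10.400; wc +0.049/-0.330 → slack +0.049/-0.330; half-tol=0.190, Σhalf²=0.035910
  -B: nom -28.500 → Σnom=-38.900; wc +0.100/-0.040 → slack +0.149/-0.370; half-tol=0.070, Σhalf²=0.040810
  +C: nom +49.390 → Σnom=10.490; wc +0.100/-0.160 → slack +0.249/-0.530; half-tol=0.130, Σhalf²=0.057710
  -D: nom -27.600 → Σnom=-17.110; wc +0.440/-0.480 → slack +0.689/-1.010; half-tol=0.460, Σhalf²=0.269310
  -E: nom -13.300 → Σnom=-30.410; wc +0.340/-0.340 → slack +1.029/-1.350; half-tol=0.340, Σhalf²=0.384910
  +F: nom +1.200 → Σnom=-29.210; wc +0.433/-0.270 → slack +1.462/-1.620; half-tol=0.352, Σhalf²=0.508463
  -G: nom -31.620 → Σnom=-60.830; wc +0.050/-0.050 → slack +1.512/-1.670; half-tol=0.050, Σhalf²=0.510962
  +H: nom +47.600 → Σnom=-13.230; wc +0.300/-0.300 → slack +1.812/-1.970; half-tol=0.300, Σhalf²=0.600962
  -I: nom -20.300 → Σnom=-33.530; wc +0.040/-0.040 → slack +1.852/-2.010; half-tol=0.040, Σhalf²=0.602563
Nominal = -33.530. Worst-case = [-33.530 - 2.010, -33.530 + 1.852] = [-35.540, -31.678]. RSS = √0.602563 = 0.776.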